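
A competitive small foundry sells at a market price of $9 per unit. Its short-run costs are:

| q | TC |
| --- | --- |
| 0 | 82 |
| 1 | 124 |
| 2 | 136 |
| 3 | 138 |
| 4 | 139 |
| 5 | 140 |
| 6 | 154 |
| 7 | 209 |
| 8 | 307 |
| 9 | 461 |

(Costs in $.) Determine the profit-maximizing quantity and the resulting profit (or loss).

q = 0 (shut down); profit = -$82

Tabulate TR − TC: q=0: -82; q=1: -115; q=2: -118; q=3: -111; q=4: -103; q=5: -95; q=6: -100; q=7: -146; q=8: -235; q=9: -380.
Profit is highest at q = 0. Equivalently, the lowest AVC in the table is 58/5 ≈ $11.60 at q = 5, and P = $9 falls below it — price never covers variable cost, so the firm shuts down and loses only its fixed cost.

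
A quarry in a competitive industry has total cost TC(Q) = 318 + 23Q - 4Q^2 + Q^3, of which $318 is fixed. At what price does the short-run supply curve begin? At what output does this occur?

$19 per unit, at Q = 2

The firm shuts down when price falls below the minimum of average variable cost. AVC = VC/Q = 23 - 4Q + Q^2.
dAVC/dQ = -4 + 2Q = 0 gives Q = 2. min AVC = 23 - 4·2 + 2^2 = 19.
So the shutdown price is $19.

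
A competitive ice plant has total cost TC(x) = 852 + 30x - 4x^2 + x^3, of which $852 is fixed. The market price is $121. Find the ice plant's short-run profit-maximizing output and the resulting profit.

AVC = 30 - 4x + x^2; min AVC = $26 at x = 2. Since P = $121 ≥ min AVC, the firm produces.
MC = 30 - 8x + 3x^2. Setting P = MC and taking the root on the rising branch gives x* = 7.
TR = 121·7 = 847. TC = 852 + 357 = 1209. Profit = 847 − 1209 = -$362.
That loss of $362 beats the $852 the firm would lose by shutting down; producing recovers $490 of fixed cost.

Profit = -$362 at x = 7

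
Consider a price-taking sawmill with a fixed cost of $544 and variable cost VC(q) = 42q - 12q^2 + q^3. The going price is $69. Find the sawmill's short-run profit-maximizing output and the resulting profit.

Profit = -$58 at q = 9

AVC = 42 - 12q + q^2 has its minimum $6 at q = 6; price $69 clears that bar, so the firm operates.
MC = 42 - 24q + 3q^2. Setting P = MC and taking the root on the rising branch gives q* = 9.
TR = 69·9 = 621. TC = 544 + 135 = 679. Profit = 621 − 679 = -$58.
By producing, the firm covers all variable cost plus $486 of fixed cost; shutting down would lose the full $544.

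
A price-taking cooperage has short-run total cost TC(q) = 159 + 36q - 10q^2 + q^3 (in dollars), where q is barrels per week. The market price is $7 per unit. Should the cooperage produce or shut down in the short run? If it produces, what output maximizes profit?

Strip out fixed cost: VC = 36q - 10q^2 + q^3. Then AVC = 36 - 10q + q^2 and MC = 36 - 20q + 3q^2.
The AVC parabola has its vertex at q = 10/2 = 5, where AVC = 36 - 10·5 + 5^2 = $11.
With P < min AVC ($7 < $11), every unit sold adds to the loss.
Best response: produce nothing and absorb the $159 fixed cost.

Shut down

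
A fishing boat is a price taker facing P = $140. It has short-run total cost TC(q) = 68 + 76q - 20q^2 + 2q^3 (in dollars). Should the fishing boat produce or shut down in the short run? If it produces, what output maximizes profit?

Produce at q = 8

Variable cost is VC = 76q - 20q^2 + 2q^3, so AVC = VC/q = 76 - 20q + 2q^2 and MC = dTC/dq = 76 - 40q + 6q^2.
The AVC parabola has its vertex at q = 20/4 = 5, where AVC = 76 - 20·5 + 2·5^2 = $26.
Because $140 ≥ $26, revenue can cover variable cost; the firm operates.
P = MC gives -64 - 40q + 6q^2 = 0, with roots -4/3 and 8. Take the larger (rising MC): q* = 8.
Check: AVC at q = 8 is $44 ≤ P, so revenue covers variable cost.
Profit = P·q − TC = 140·8 − 420 = $700.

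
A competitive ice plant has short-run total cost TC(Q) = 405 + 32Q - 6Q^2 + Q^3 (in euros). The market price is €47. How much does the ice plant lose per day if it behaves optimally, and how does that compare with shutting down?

Profit = -€305 at Q = 5

AVC = 32 - 6Q + Q^2 has its minimum €23 at Q = 3; price €47 clears that bar, so the firm operates.
With MC = 32 - 12Q + 3Q^2, P = MC on the upward-sloping part at Q* = 5.
TR = 47·5 = 235. TC = 405 + 135 = 540. Profit = 235 − 540 = -€305.
That loss of €305 beats the €405 the firm would lose by shutting down; producing recovers €100 of fixed cost.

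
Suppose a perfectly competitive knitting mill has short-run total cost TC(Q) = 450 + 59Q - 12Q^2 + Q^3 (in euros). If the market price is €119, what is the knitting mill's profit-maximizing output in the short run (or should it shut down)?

Strip out fixed cost: VC = 59Q - 12Q^2 + Q^3. Then AVC = 59 - 12Q + Q^2 and MC = 59 - 24Q + 3Q^2.
The AVC parabola has its vertex at Q = 12/2 = 6, where AVC = 59 - 12·6 + 6^2 = €23.
Since P = €119 ≥ min AVC = €23, price covers variable cost and the firm should produce.
Solving P = MC: -60 - 24Q + 3Q^2 = 0 ⇒ Q = -2 or 10. On the upward-sloping branch, Q* = 10.
Check: AVC at Q = 10 is €39 ≤ P, so revenue covers variable cost.
Profit = P·Q − TC = 119·10 − 840 = €350.

Produce at Q = 10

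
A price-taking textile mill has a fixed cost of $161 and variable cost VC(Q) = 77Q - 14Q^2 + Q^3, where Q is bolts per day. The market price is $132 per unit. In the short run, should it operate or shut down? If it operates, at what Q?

From TC, MC = TC'(Q) = 77 - 28Q + 3Q^2 and AVC = VC/Q = 77 - 14Q + Q^2.
AVC hits its minimum where MC = AVC, at Q = 7, giving min AVC = 77 - 14·7 + 7^2 = $28.
P = $132 exceeds min AVC = $28, so the firm stays open.
Set P = MC: 132 = 77 - 28Q + 3Q^2 → -55 - 28Q + 3Q^2 = 0. The roots are Q = -5/3 and Q = 11; the profit-maximizing output is on the rising part of MC, so Q* = 11.
Check: AVC at Q = 11 is $44 ≤ P, so revenue covers variable cost.
Profit = P·Q − TC = 132·11 − 645 = $807.

Produce at Q = 11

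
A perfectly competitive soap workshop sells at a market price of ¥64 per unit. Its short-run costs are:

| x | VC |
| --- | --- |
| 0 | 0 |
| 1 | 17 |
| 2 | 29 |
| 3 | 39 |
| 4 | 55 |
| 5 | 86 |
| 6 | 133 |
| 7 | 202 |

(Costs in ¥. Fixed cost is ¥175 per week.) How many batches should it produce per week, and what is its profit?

Compute π = P·x − TC at each output: x=0: -175; x=1: -128; x=2: -76; x=3: -22; x=4: 26; x=5: 59; x=6: 76; x=7: 71.
Profit is maximized at x = 6. AVC there is 133/6 = ¥22.17 ≤ P, so producing beats shutting down (which would give -¥175).

x = 6; profit = ¥76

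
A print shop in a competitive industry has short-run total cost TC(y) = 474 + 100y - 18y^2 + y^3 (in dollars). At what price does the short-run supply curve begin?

$19 per unit

Short-run supply begins at min AVC. From VC = 100y - 18y^2 + y^3, AVC = 100 - 18y + y^2.
dAVC/dy = -18 + 2y = 0 gives y = 9. min AVC = 100 - 18·9 + 9^2 = 19.
The firm shuts down for any P below $19.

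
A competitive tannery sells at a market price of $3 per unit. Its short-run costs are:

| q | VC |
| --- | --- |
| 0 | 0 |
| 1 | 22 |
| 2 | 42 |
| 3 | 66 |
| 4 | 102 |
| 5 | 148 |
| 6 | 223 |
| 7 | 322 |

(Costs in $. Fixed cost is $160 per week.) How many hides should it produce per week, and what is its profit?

Tabulate TR − TC: q=0: -160; q=1: -179; q=2: -196; q=3: -217; q=4: -250; q=5: -293; q=6: -365; q=7: -461.
Profit is highest at q = 0. Equivalently, the lowest AVC in the table is 42/2 ≈ $21 at q = 2, and P = $3 falls below it — price never covers variable cost, so the firm shuts down and loses only its fixed cost.

q = 0 (shut down); profit = -$160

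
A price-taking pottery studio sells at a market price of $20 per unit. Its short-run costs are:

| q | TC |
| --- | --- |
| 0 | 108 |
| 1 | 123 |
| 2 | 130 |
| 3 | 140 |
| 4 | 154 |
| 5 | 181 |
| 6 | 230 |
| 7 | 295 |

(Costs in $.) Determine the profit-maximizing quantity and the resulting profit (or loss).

q = 4; profit = -$74

Tabulate TR − TC: q=0: -108; q=1: -103; q=2: -90; q=3: -80; q=4: -74; q=5: -81; q=6: -110; q=7: -155.
Profit is maximized at q = 4. AVC there is 46/4 = $11.50 ≤ P, so producing beats shutting down (which would give -$108).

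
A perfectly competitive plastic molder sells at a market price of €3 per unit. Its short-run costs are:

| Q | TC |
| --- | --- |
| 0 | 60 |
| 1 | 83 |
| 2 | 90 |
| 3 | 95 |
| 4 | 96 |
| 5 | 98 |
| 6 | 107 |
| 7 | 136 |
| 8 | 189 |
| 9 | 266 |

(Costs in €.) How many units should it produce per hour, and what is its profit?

Compute π = P·Q − TC at each output: Q=0: -60; Q=1: -80; Q=2: -84; Q=3: -86; Q=4: -84; Q=5: -83; Q=6: -89; Q=7: -115; Q=8: -165; Q=9: -239.
Profit is highest at Q = 0. Equivalently, the lowest AVC in the table is 38/5 ≈ €7.60 at Q = 5, and P = €3 falls below it — price never covers variable cost, so the firm shuts down and loses only its fixed cost.

Q = 0 (shut down); profit = -€60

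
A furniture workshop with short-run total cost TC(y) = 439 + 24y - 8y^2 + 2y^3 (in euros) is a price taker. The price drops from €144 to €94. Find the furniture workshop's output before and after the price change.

MC = 24 - 16y + 6y^2; the shutdown threshold is min AVC = €16 (at y = 2).
At P = €144 ≥ min AVC, set P = MC on the rising branch: y = 6.
At P = €94 ≥ min AVC, set P = MC: y = 5. The firm stays open but cuts output.

Output falls from 6 to 5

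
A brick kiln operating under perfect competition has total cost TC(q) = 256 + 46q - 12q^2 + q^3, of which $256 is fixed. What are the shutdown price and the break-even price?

Shutdown price = $10; break-even price = $46

AVC = 46 - 12q + q^2; minimized at q = 6, giving min AVC = $10. That is the shutdown price.
ATC = 256/q + 46 - 12q + q^2. Setting dATC/dq = −256/q^2 − 12 + 2q = 0 gives q = 8 (since 2·8^3 − 12·8^2 = 256).
min ATC = 256/8 + 46 − 12·8 + 8^2 = $46. That is the break-even price.
For $10 ≤ P < $46 the firm produces at a loss; below $10 it shuts down.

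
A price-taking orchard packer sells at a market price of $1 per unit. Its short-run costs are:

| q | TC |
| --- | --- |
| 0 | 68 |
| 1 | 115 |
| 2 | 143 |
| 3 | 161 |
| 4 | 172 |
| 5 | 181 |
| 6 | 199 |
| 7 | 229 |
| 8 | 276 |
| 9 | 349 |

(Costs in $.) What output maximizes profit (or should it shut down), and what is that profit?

q = 0 (shut down); profit = -$68

Profit at each row (π = 1q − TC): q=0: -68; q=1: -114; q=2: -141; q=3: -158; q=4: -168; q=5: -176; q=6: -193; q=7: -222; q=8: -268; q=9: -340.
Profit is highest at q = 0. Equivalently, the lowest AVC in the table is 131/6 ≈ $21.83 at q = 6, and P = $1 falls below it — price never covers variable cost, so the firm shuts down and loses only its fixed cost.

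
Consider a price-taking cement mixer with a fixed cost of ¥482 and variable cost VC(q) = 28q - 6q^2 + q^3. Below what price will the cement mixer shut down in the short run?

The firm shuts down when price falls below the minimum of average variable cost. AVC = VC/q = 28 - 6q + q^2.
At the minimum of AVC, MC = AVC. MC = 28 - 12q + 3q^2; setting MC = AVC gives 2q^2 - 6q = 0, so q = 3. min AVC = 19.
So the shutdown price is ¥19.

¥19 per unit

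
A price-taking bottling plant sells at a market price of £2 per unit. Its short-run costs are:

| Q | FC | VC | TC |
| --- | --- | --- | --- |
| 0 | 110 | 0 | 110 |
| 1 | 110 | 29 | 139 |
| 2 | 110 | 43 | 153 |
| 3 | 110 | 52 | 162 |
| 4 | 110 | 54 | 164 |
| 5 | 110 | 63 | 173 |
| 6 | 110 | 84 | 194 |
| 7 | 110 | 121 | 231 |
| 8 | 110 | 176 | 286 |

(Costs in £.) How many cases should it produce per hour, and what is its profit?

Q = 0 (shut down); profit = -£110

Tabulate TR − TC: Q=0: -110; Q=1: -137; Q=2: -149; Q=3: -156; Q=4: -156; Q=5: -163; Q=6: -182; Q=7: -217; Q=8: -270.
Profit is highest at Q = 0. Equivalently, the lowest AVC in the table is 63/5 ≈ £12.60 at Q = 5, and P = £2 falls below it — price never covers variable cost, so the firm shuts down and loses only its fixed cost.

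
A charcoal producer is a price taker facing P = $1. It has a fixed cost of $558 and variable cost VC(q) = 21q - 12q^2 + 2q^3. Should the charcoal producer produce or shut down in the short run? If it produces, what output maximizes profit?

Variable cost is VC = 21q - 12q^2 + 2q^3, so AVC = VC/q = 21 - 12q + 2q^2 and MC = dTC/dq = 21 - 24q + 6q^2.
AVC is minimized where dAVC/dq = -12 + 4q = 0, at q = 3; min AVC = 21 - 12·3 + 2·3^2 = $3.
With P < min AVC ($1 < $3), every unit sold adds to the loss.
Shutting down limits the loss to fixed cost, $558.

Shut down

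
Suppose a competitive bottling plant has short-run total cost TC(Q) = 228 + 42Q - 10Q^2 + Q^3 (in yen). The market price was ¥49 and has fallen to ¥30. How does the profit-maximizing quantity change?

AVC = 42 - 10Q + Q^2, minimized at Q = 5 where min AVC = ¥17. MC = 42 - 20Q + 3Q^2.
At P = ¥49 ≥ min AVC, set P = MC on the rising branch: Q = 7.
At P = ¥30 ≥ min AVC, set P = MC: Q = 6. The firm stays open but cuts output.

Output falls from 7 to 6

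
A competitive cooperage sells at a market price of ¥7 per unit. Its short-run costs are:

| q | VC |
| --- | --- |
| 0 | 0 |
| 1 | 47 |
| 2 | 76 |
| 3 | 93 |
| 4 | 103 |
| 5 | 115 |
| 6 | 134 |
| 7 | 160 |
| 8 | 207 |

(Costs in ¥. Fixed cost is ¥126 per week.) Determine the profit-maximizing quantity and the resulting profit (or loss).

q = 0 (shut down); profit = -¥126

Tabulate TR − TC: q=0: -126; q=1: -166; q=2: -188; q=3: -198; q=4: -201; q=5: -206; q=6: -218; q=7: -237; q=8: -277.
Profit is highest at q = 0. Equivalently, the lowest AVC in the table is 134/6 ≈ ¥22.33 at q = 6, and P = ¥7 falls below it — price never covers variable cost, so the firm shuts down and loses only its fixed cost.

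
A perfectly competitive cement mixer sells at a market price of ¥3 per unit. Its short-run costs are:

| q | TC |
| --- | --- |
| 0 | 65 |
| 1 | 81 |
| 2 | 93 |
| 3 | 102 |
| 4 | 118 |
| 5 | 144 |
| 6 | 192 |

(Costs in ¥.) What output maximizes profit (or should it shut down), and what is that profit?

Compute π = P·q − TC at each output: q=0: -65; q=1: -78; q=2: -87; q=3: -93; q=4: -106; q=5: -129; q=6: -174.
Profit is highest at q = 0. Equivalently, the lowest AVC in the table is 37/3 ≈ ¥12.33 at q = 3, and P = ¥3 falls below it — price never covers variable cost, so the firm shuts down and loses only its fixed cost.

q = 0 (shut down); profit = -¥65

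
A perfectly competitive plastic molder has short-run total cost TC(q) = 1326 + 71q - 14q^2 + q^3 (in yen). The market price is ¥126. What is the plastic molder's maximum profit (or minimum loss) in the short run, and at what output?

AVC = 71 - 14q + q^2; min AVC = ¥22 at q = 7. Since P = ¥126 ≥ min AVC, the firm produces.
MC = 71 - 28q + 3q^2. Setting P = MC and taking the root on the rising branch gives q* = 11.
TR = 126·11 = 1386. TC = 1326 + 418 = 1744. Profit = 1386 − 1744 = -¥358.
By producing, the firm covers all variable cost plus ¥968 of fixed cost; shutting down would lose the full ¥1326.

Profit = -¥358 at q = 11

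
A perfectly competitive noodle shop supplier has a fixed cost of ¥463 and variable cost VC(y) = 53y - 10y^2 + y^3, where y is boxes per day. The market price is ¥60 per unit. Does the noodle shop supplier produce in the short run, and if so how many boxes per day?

From TC, MC = TC'(y) = 53 - 20y + 3y^2 and AVC = VC/y = 53 - 10y + y^2.
AVC hits its minimum where MC = AVC, at y = 5, giving min AVC = 53 - 10·5 + 5^2 = ¥28.
P = ¥60 exceeds min AVC = ¥28, so the firm stays open.
Set P = MC: 60 = 53 - 20y + 3y^2 → -7 - 20y + 3y^2 = 0. The roots are y = -1/3 and y = 7; the profit-maximizing output is on the rising part of MC, so y* = 7.
Check: AVC at y = 7 is ¥32 ≤ P, so revenue covers variable cost.
Profit = P·y − TC = 60·7 − 687 = -¥267, a loss, but smaller than the ¥463 fixed cost the firm would lose by shutting down.

Produce at y = 7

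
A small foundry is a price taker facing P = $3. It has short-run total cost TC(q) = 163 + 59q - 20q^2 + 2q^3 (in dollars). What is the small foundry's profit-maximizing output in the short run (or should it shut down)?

From TC, MC = TC'(q) = 59 - 40q + 6q^2 and AVC = VC/q = 59 - 20q + 2q^2.
AVC hits its minimum where MC = AVC, at q = 5, giving min AVC = 59 - 20·5 + 2·5^2 = $9.
P = $3 lies below min AVC = $9; no output level covers variable cost.
The firm minimizes its loss by shutting down and losing only its fixed cost of $163.

Shut down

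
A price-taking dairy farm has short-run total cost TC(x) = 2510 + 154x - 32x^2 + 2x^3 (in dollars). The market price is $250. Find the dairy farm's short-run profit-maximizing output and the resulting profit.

AVC = 154 - 32x + 2x^2 has its minimum $26 at x = 8; price $250 clears that bar, so the firm operates.
With MC = 154 - 64x + 6x^2, P = MC on the upward-sloping part at x* = 12.
TR = 250·12 = 3000. TC = 2510 + 696 = 3206. Profit = 3000 − 3206 = -$206.
Shutting down would mean losing the fixed cost of $2510, so operating at a loss of $206 is better by $2304.

Profit = -$206 at x = 12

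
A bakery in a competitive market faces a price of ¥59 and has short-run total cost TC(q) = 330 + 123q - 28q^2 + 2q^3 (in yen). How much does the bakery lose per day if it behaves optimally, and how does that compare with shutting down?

Profit = -¥74 at q = 8

AVC = 123 - 28q + 2q^2 has its minimum ¥25 at q = 7; price ¥59 clears that bar, so the firm operates.
MC = 123 - 56q + 6q^2. Setting P = MC and taking the root on the rising branch gives q* = 8.
TR = 59·8 = 472. TC = 330 + 216 = 546. Profit = 472 − 546 = -¥74.
Shutting down would mean losing the fixed cost of ¥330, so operating at a loss of ¥74 is better by ¥256.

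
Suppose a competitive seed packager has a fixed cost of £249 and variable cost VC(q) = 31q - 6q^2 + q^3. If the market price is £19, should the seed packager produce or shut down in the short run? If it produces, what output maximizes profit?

From TC, MC = TC'(q) = 31 - 12q + 3q^2 and AVC = VC/q = 31 - 6q + q^2.
AVC is minimized where dAVC/dq = -6 + 2q = 0, at q = 3; min AVC = 31 - 6·3 + 3^2 = £22.
P = £19 lies below min AVC = £22; no output level covers variable cost.
Shutting down limits the loss to fixed cost, £249.

Shut down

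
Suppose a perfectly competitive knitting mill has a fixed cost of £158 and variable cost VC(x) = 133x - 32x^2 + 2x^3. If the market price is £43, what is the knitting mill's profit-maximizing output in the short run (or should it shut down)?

Strip out fixed cost: VC = 133x - 32x^2 + 2x^3. Then AVC = 133 - 32x + 2x^2 and MC = 133 - 64x + 6x^2.
The AVC parabola has its vertex at x = 32/4 = 8, where AVC = 133 - 32·8 + 2·8^2 = £5.
P = £43 exceeds min AVC = £5, so the firm stays open.
Set P = MC: 43 = 133 - 64x + 6x^2 → 90 - 64x + 6x^2 = 0. The roots are x = 5/3 and x = 9; the profit-maximizing output is on the rising part of MC, so x* = 9.
Check: AVC at x = 9 is £7 ≤ P, so revenue covers variable cost.
Profit = P·x − TC = 43·9 − 221 = £166.

Produce at x = 9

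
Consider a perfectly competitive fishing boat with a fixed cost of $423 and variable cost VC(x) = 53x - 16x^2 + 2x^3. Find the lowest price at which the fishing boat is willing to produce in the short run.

$21 per unit

The firm shuts down when price falls below the minimum of average variable cost. AVC = VC/x = 53 - 16x + 2x^2.
dAVC/dx = -16 + 4x = 0 gives x = 4. min AVC = 53 - 16·4 + 2·4^2 = 21.
The firm shuts down for any P below $21.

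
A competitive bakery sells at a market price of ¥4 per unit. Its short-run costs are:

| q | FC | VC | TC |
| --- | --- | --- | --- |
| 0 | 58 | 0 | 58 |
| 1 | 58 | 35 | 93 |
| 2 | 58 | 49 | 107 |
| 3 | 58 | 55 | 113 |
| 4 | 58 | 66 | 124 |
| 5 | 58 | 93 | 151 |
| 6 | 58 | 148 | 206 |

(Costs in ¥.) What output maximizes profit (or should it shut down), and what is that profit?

Profit at each row (π = 4q − TC): q=0: -58; q=1: -89; q=2: -99; q=3: -101; q=4: -108; q=5: -131; q=6: -182.
Profit is highest at q = 0. Equivalently, the lowest AVC in the table is 66/4 ≈ ¥16.50 at q = 4, and P = ¥4 falls below it — price never covers variable cost, so the firm shuts down and loses only its fixed cost.

q = 0 (shut down); profit = -¥58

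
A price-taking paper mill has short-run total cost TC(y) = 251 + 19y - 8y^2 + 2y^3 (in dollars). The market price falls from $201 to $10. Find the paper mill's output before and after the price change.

Output falls from 7 to 0 (the firm shuts down)

MC = 19 - 16y + 6y^2; the shutdown threshold is min AVC = $11 (at y = 2).
At P = $201 ≥ min AVC, set P = MC on the rising branch: y = 7.
At P = $10 < min AVC = $11, price no longer covers variable cost at any output, so the firm shuts down: y = 0.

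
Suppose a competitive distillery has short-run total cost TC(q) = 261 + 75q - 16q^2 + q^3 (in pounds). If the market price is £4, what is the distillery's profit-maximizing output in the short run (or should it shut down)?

Strip out fixed cost: VC = 75q - 16q^2 + q^3. Then AVC = 75 - 16q + q^2 and MC = 75 - 32q + 3q^2.
AVC hits its minimum where MC = AVC, at q = 8, giving min AVC = 75 - 16·8 + 8^2 = £11.
With P < min AVC (£4 < £11), every unit sold adds to the loss.
Shutting down limits the loss to fixed cost, £261.

Shut down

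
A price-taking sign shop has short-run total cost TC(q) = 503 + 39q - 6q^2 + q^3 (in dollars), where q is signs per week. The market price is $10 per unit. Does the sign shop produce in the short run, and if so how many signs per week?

Variable cost is VC = 39q - 6q^2 + q^3, so AVC = VC/q = 39 - 6q + q^2 and MC = dTC/dq = 39 - 12q + 3q^2.
AVC is minimized where dAVC/dq = -6 + 2q = 0, at q = 3; min AVC = 39 - 6·3 + 3^2 = $30.
P = $10 lies below min AVC = $30; no output level covers variable cost.
Best response: produce nothing and absorb the $503 fixed cost.

Shut down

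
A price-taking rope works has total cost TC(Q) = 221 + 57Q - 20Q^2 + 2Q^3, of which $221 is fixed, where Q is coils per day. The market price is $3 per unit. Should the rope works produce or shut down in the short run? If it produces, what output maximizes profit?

Shut down

From TC, MC = TC'(Q) = 57 - 40Q + 6Q^2 and AVC = VC/Q = 57 - 20Q + 2Q^2.
AVC is minimized where dAVC/dQ = -20 + 4Q = 0, at Q = 5; min AVC = 57 - 20·5 + 2·5^2 = $7.
With P < min AVC ($3 < $7), every unit sold adds to the loss.
Shutting down limits the loss to fixed cost, $221.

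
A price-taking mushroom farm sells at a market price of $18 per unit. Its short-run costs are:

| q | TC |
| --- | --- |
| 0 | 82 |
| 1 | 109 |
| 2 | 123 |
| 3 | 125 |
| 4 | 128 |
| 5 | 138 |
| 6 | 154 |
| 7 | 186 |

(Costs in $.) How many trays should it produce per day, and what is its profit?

q = 6; profit = -$46

Tabulate TR − TC: q=0: -82; q=1: -91; q=2: -87; q=3: -71; q=4: -56; q=5: -48; q=6: -46; q=7: -60.
Profit is maximized at q = 6. AVC there is 72/6 = $12 ≤ P, so producing beats shutting down (which would give -$82).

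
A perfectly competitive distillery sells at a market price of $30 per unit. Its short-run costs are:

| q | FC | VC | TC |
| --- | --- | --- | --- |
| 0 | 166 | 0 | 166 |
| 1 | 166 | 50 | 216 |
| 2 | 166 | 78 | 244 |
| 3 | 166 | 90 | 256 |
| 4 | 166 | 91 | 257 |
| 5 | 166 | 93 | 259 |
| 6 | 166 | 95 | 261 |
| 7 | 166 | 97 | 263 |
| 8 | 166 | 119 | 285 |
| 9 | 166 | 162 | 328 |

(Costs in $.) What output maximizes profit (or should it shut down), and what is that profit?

q = 8; profit = -$45

Profit at each row (π = 30q − TC): q=0: -166; q=1: -186; q=2: -184; q=3: -166; q=4: -137; q=5: -109; q=6: -81; q=7: -53; q=8: -45; q=9: -58.
Profit is maximized at q = 8. AVC there is 119/8 = $14.88 ≤ P, so producing beats shutting down (which would give -$166).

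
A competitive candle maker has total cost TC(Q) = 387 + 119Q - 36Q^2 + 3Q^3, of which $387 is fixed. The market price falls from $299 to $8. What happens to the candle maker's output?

AVC = 119 - 36Q + 3Q^2, minimized at Q = 6 where min AVC = $11. MC = 119 - 72Q + 9Q^2.
At P = $299 ≥ min AVC, set P = MC on the rising branch: Q = 10.
At P = $8 < min AVC = $11, price no longer covers variable cost at any output, so the firm shuts down: Q = 0.

Output falls from 10 to 0 (the firm shuts down)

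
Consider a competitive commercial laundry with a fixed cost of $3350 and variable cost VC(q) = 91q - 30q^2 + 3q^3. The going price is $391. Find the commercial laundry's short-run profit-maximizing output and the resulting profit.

Profit = -$350 at q = 10

AVC = 91 - 30q + 3q^2 has its minimum $16 at q = 5; price $391 clears that bar, so the firm operates.
With MC = 91 - 60q + 9q^2, P = MC on the upward-sloping part at q* = 10.
TR = 391·10 = 3910. TC = 3350 + 910 = 4260. Profit = 3910 − 4260 = -$350.
Shutting down would mean losing the fixed cost of $3350, so operating at a loss of $350 is better by $3000.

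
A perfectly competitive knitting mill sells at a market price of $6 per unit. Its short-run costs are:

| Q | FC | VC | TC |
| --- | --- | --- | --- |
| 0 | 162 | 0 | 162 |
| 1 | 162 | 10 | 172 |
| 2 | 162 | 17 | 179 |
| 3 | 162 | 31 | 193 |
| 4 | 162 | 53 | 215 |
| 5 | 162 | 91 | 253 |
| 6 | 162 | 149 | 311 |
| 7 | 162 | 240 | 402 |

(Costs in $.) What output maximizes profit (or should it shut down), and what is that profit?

Compute π = P·Q − TC at each output: Q=0: -162; Q=1: -166; Q=2: -167; Q=3: -175; Q=4: -191; Q=5: -223; Q=6: -275; Q=7: -360.
Profit is highest at Q = 0. Equivalently, the lowest AVC in the table is 17/2 ≈ $8.50 at Q = 2, and P = $6 falls below it — price never covers variable cost, so the firm shuts down and loses only its fixed cost.

Q = 0 (shut down); profit = -$162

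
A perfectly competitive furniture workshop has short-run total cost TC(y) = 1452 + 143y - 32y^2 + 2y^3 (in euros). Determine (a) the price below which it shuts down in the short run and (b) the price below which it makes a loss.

Shutdown price = €15; break-even price = €165

AVC = 143 - 32y + 2y^2; minimized at y = 8, giving min AVC = €15. That is the shutdown price.
ATC = 1452/y + 143 - 32y + 2y^2. Setting dATC/dy = −1452/y^2 − 32 + 4y = 0 gives y = 11 (since 4·11^3 − 32·11^2 = 1452).
min ATC = 1452/11 + 143 − 32·11 + 2·11^2 = €165. That is the break-even price.
Between these two prices the firm operates at a loss; above €165 it earns a profit.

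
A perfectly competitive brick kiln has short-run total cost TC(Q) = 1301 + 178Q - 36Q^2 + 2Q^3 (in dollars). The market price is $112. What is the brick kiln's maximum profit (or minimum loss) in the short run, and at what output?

Profit = -$333 at Q = 11

AVC = 178 - 36Q + 2Q^2 has its minimum $16 at Q = 9; price $112 clears that bar, so the firm operates.
With MC = 178 - 72Q + 6Q^2, P = MC on the upward-sloping part at Q* = 11.
TR = 112·11 = 1232. TC = 1301 + 264 = 1565. Profit = 1232 − 1565 = -$333.
That loss of $333 beats the $1301 the firm would lose by shutting down; producing recovers $968 of fixed cost.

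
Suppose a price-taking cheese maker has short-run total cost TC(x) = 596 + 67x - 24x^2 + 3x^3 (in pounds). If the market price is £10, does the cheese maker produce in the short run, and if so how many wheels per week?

Shut down

From TC, MC = TC'(x) = 67 - 48x + 9x^2 and AVC = VC/x = 67 - 24x + 3x^2.
AVC hits its minimum where MC = AVC, at x = 4, giving min AVC = 67 - 24·4 + 3·4^2 = £19.
With P < min AVC (£10 < £19), every unit sold adds to the loss.
Best response: produce nothing and absorb the £596 fixed cost.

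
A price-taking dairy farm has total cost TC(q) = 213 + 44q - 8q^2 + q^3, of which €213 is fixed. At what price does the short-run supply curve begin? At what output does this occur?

€28 per unit, at q = 4

Short-run supply begins at min AVC. From VC = 44q - 8q^2 + q^3, AVC = 44 - 8q + q^2.
dAVC/dq = -8 + 2q = 0 gives q = 4. min AVC = 44 - 8·4 + 4^2 = 28.
So the shutdown price is €28.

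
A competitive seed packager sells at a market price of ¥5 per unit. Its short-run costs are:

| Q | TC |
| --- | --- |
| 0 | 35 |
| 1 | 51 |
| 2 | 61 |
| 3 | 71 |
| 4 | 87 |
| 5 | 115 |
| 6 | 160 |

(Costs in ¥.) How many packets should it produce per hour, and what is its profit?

Q = 0 (shut down); profit = -¥35

Profit at each row (π = 5Q − TC): Q=0: -35; Q=1: -46; Q=2: -51; Q=3: -56; Q=4: -67; Q=5: -90; Q=6: -130.
Profit is highest at Q = 0. Equivalently, the lowest AVC in the table is 36/3 ≈ ¥12 at Q = 3, and P = ¥5 falls below it — price never covers variable cost, so the firm shuts down and loses only its fixed cost.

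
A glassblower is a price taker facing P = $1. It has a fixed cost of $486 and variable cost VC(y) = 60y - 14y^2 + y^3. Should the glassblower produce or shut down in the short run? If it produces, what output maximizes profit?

Strip out fixed cost: VC = 60y - 14y^2 + y^3. Then AVC = 60 - 14y + y^2 and MC = 60 - 28y + 3y^2.
The AVC parabola has its vertex at y = 14/2 = 7, where AVC = 60 - 14·7 + 7^2 = $11.
Since P = $1 < min AVC = $11, price fails to cover variable cost at any output.
Shutting down limits the loss to fixed cost, $486.

Shut down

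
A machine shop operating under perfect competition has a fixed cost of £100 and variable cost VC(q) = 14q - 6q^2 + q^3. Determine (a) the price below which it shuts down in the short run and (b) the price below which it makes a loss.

Shutdown price = min AVC. AVC = 14 - 6q + q^2, with vertex at q = 3 and minimum £5.
ATC = 100/q + 14 - 6q + q^2. Setting dATC/dq = −100/q^2 − 6 + 2q = 0 gives q = 5 (since 2·5^3 − 6·5^2 = 100).
min ATC = 100/5 + 14 − 6·5 + 5^2 = £29. That is the break-even price.
Between these two prices the firm operates at a loss; above £29 it earns a profit.

Shutdown price = £5; break-even price = £29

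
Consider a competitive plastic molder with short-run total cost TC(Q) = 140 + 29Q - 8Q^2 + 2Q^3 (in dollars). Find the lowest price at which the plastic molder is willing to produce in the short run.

The firm shuts down when price falls below the minimum of average variable cost. AVC = VC/Q = 29 - 8Q + 2Q^2.
dAVC/dQ = -8 + 4Q = 0 gives Q = 2. min AVC = 29 - 8·2 + 2·2^2 = 21.
The firm shuts down for any P below $21.

$21 per unit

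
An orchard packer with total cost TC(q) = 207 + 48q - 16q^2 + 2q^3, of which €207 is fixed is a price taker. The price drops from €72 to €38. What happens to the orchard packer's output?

AVC = 48 - 16q + 2q^2, minimized at q = 4 where min AVC = €16. MC = 48 - 32q + 6q^2.
With P = €72 above the shutdown price, P = MC gives q = 6.
At P = €38 ≥ min AVC, set P = MC: q = 5. The firm stays open but cuts output.

Output falls from 6 to 5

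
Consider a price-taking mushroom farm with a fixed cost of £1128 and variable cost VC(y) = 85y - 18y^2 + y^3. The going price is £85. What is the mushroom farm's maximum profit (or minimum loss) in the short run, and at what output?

Profit = -£264 at y = 12

AVC = 85 - 18y + y^2 has its minimum £4 at y = 9; price £85 clears that bar, so the firm operates.
MC = 85 - 36y + 3y^2. Setting P = MC and taking the root on the rising branch gives y* = 12.
TR = 85·12 = 1020. TC = 1128 + 156 = 1284. Profit = 1020 − 1284 = -£264.
By producing, the firm covers all variable cost plus £864 of fixed cost; shutting down would lose the full £1128.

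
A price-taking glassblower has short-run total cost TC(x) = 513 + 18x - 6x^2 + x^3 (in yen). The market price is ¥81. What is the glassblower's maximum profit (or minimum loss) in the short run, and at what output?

Profit = -¥121 at x = 7

AVC = 18 - 6x + x^2 has its minimum ¥9 at x = 3; price ¥81 clears that bar, so the firm operates.
MC = 18 - 12x + 3x^2. Setting P = MC and taking the root on the rising branch gives x* = 7.
TR = 81·7 = 567. TC = 513 + 175 = 688. Profit = 567 − 688 = -¥121.
That loss of ¥121 beats the ¥513 the firm would lose by shutting down; producing recovers ¥392 of fixed cost.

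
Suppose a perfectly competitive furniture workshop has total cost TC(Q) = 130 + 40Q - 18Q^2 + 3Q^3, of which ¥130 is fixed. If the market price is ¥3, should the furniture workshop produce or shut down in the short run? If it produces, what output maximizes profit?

Shut down

Strip out fixed cost: VC = 40Q - 18Q^2 + 3Q^3. Then AVC = 40 - 18Q + 3Q^2 and MC = 40 - 36Q + 9Q^2.
AVC hits its minimum where MC = AVC, at Q = 3, giving min AVC = 40 - 18·3 + 3·3^2 = ¥13.
With P < min AVC (¥3 < ¥13), every unit sold adds to the loss.
The firm minimizes its loss by shutting down and losing only its fixed cost of ¥130.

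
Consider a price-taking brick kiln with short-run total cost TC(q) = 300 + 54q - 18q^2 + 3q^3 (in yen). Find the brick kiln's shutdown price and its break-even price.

Shutdown price = ¥27; break-even price = ¥99

AVC = 54 - 18q + 3q^2; minimized at q = 3, giving min AVC = ¥27. That is the shutdown price.
ATC = 300/q + 54 - 18q + 3q^2. Setting dATC/dq = −300/q^2 − 18 + 6q = 0 gives q = 5 (since 6·5^3 − 18·5^2 = 300).
min ATC = 300/5 + 54 − 18·5 + 3·5^2 = ¥99. That is the break-even price.
For ¥27 ≤ P < ¥99 the firm produces at a loss; below ¥27 it shuts down.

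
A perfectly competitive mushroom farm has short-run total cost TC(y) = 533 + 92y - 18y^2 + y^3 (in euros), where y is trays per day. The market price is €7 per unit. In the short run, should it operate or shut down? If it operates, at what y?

Shut down

Strip out fixed cost: VC = 92y - 18y^2 + y^3. Then AVC = 92 - 18y + y^2 and MC = 92 - 36y + 3y^2.
AVC hits its minimum where MC = AVC, at y = 9, giving min AVC = 92 - 18·9 + 9^2 = €11.
With P < min AVC (€7 < €11), every unit sold adds to the loss.
Best response: produce nothing and absorb the €533 fixed cost.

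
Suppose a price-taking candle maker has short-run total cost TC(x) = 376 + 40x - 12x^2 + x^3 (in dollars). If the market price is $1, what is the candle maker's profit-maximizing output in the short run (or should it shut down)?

From TC, MC = TC'(x) = 40 - 24x + 3x^2 and AVC = VC/x = 40 - 12x + x^2.
AVC is minimized where dAVC/dx = -12 + 2x = 0, at x = 6; min AVC = 40 - 12·6 + 6^2 = $4.
P = $1 lies below min AVC = $4; no output level covers variable cost.
Shutting down limits the loss to fixed cost, $376.

Shut down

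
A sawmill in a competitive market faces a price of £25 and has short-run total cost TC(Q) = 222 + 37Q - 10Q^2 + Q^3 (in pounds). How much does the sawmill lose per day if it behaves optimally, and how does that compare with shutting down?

AVC = 37 - 10Q + Q^2; min AVC = £12 at Q = 5. Since P = £25 ≥ min AVC, the firm produces.
With MC = 37 - 20Q + 3Q^2, P = MC on the upward-sloping part at Q* = 6.
TR = 25·6 = 150. TC = 222 + 78 = 300. Profit = 150 − 300 = -£150.
Shutting down would mean losing the fixed cost of £222, so operating at a loss of £150 is better by £72.

Profit = -£150 at Q = 6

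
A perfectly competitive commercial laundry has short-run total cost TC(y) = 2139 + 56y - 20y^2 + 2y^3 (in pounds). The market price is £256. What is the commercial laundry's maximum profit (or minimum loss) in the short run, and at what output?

Profit = -£139 at y = 10

AVC = 56 - 20y + 2y^2 has its minimum £6 at y = 5; price £256 clears that bar, so the firm operates.
With MC = 56 - 40y + 6y^2, P = MC on the upward-sloping part at y* = 10.
TR = 256·10 = 2560. TC = 2139 + 560 = 2699. Profit = 2560 − 2699 = -£139.
That loss of £139 beats the £2139 the firm would lose by shutting down; producing recovers £2000 of fixed cost.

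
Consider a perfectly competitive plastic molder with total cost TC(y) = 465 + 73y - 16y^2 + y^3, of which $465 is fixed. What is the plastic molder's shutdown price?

Short-run supply begins at min AVC. From VC = 73y - 16y^2 + y^3, AVC = 73 - 16y + y^2.
At the minimum of AVC, MC = AVC. MC = 73 - 32y + 3y^2; setting MC = AVC gives 2y^2 - 16y = 0, so y = 8. min AVC = 9.
The firm shuts down for any P below $9.

$9 per unit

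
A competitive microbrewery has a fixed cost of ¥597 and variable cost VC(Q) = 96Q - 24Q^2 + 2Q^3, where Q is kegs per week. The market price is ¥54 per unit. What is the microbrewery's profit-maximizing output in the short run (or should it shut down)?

Strip out fixed cost: VC = 96Q - 24Q^2 + 2Q^3. Then AVC = 96 - 24Q + 2Q^2 and MC = 96 - 48Q + 6Q^2.
AVC is minimized where dAVC/dQ = -24 + 4Q = 0, at Q = 6; min AVC = 96 - 24·6 + 2·6^2 = ¥24.
Since P = ¥54 ≥ min AVC = ¥24, price covers variable cost and the firm should produce.
Set P = MC: 54 = 96 - 48Q + 6Q^2 → 42 - 48Q + 6Q^2 = 0. The roots are Q = 1 and Q = 7; the profit-maximizing output is on the rising part of MC, so Q* = 7.
Check: AVC at Q = 7 is ¥26 ≤ P, so revenue covers variable cost.
Profit = P·Q − TC = 54·7 − 779 = -¥401, a loss, but smaller than the ¥597 fixed cost the firm would lose by shutting down.

Produce at Q = 7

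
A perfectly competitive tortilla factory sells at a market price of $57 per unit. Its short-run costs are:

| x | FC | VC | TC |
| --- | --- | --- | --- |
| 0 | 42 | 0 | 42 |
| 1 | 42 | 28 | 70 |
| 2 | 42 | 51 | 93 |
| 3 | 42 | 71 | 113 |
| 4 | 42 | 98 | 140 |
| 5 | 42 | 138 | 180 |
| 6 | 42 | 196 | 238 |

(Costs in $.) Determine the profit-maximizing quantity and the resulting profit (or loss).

x = 5; profit = $105

Compute π = P·x − TC at each output: x=0: -42; x=1: -13; x=2: 21; x=3: 58; x=4: 88; x=5: 105; x=6: 104.
Profit is maximized at x = 5. AVC there is 138/5 = $27.60 ≤ P, so producing beats shutting down (which would give -$42).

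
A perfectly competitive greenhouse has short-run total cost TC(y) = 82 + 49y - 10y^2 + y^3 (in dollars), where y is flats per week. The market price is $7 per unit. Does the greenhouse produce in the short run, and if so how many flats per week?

Strip out fixed cost: VC = 49y - 10y^2 + y^3. Then AVC = 49 - 10y + y^2 and MC = 49 - 20y + 3y^2.
AVC hits its minimum where MC = AVC, at y = 5, giving min AVC = 49 - 10·5 + 5^2 = $24.
Since P = $7 < min AVC = $24, price fails to cover variable cost at any output.
The firm minimizes its loss by shutting down and losing only its fixed cost of $82.

Shut down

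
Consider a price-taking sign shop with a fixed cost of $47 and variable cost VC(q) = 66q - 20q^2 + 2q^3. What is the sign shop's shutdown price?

$16 per unit

The shutdown price is the minimum of AVC. VC = 66q - 20q^2 + 2q^3, so AVC = 66 - 20q + 2q^2.
dAVC/dq = -20 + 4q = 0 gives q = 5. min AVC = 66 - 20·5 + 2·5^2 = 16.
The firm shuts down for any P below $16.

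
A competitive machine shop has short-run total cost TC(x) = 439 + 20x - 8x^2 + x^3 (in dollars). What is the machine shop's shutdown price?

$4 per unit

Short-run supply begins at min AVC. From VC = 20x - 8x^2 + x^3, AVC = 20 - 8x + x^2.
At the minimum of AVC, MC = AVC. MC = 20 - 16x + 3x^2; setting MC = AVC gives 2x^2 - 8x = 0, so x = 4. min AVC = 4.
The firm shuts down for any P below $4.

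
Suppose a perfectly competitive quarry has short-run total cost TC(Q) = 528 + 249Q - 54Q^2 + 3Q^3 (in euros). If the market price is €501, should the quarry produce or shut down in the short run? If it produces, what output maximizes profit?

Produce at Q = 14

Strip out fixed cost: VC = 249Q - 54Q^2 + 3Q^3. Then AVC = 249 - 54Q + 3Q^2 and MC = 249 - 108Q + 9Q^2.
AVC hits its minimum where MC = AVC, at Q = 9, giving min AVC = 249 - 54·9 + 3·9^2 = €6.
Because €501 ≥ €6, revenue can cover variable cost; the firm operates.
Set P = MC: 501 = 249 - 108Q + 9Q^2 → -252 - 108Q + 9Q^2 = 0. The roots are Q = -2 and Q = 14; the profit-maximizing output is on the rising part of MC, so Q* = 14.
Check: AVC at Q = 14 is €81 ≤ P, so revenue covers variable cost.
Profit = P·Q − TC = 501·14 − 1662 = €5352.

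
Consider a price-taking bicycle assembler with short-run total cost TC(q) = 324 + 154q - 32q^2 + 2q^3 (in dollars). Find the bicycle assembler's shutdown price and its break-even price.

AVC = 154 - 32q + 2q^2; minimized at q = 8, giving min AVC = $26. That is the shutdown price.
ATC = 324/q + 154 - 32q + 2q^2. Setting dATC/dq = −324/q^2 − 32 + 4q = 0 gives q = 9 (since 4·9^3 − 32·9^2 = 324).
min ATC = 324/9 + 154 − 32·9 + 2·9^2 = $64. That is the break-even price.
Between these two prices the firm operates at a loss; above $64 it earns a profit.

Shutdown price = $26; break-even price = $64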